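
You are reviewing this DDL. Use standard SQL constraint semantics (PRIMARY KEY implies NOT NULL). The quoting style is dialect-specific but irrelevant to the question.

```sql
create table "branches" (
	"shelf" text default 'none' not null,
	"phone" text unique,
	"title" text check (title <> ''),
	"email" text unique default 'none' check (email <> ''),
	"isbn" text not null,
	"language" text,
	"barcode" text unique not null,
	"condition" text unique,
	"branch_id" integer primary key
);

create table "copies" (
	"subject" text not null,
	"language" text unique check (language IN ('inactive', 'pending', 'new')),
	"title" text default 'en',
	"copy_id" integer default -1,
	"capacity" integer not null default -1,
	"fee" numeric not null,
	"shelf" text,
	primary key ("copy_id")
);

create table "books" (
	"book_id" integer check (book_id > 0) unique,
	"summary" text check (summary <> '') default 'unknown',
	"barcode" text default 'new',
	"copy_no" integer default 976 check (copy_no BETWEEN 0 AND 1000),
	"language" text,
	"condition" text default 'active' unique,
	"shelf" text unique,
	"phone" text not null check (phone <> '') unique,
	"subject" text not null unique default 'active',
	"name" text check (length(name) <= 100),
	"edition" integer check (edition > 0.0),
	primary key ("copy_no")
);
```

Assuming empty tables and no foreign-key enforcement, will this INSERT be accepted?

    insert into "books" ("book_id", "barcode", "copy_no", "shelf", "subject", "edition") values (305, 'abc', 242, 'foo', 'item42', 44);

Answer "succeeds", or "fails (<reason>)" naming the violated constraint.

phone is omitted from the column list and has no DEFAULT, so it would receive NULL.
But phone is declared NOT NULL.

fails (NOT NULL on phone)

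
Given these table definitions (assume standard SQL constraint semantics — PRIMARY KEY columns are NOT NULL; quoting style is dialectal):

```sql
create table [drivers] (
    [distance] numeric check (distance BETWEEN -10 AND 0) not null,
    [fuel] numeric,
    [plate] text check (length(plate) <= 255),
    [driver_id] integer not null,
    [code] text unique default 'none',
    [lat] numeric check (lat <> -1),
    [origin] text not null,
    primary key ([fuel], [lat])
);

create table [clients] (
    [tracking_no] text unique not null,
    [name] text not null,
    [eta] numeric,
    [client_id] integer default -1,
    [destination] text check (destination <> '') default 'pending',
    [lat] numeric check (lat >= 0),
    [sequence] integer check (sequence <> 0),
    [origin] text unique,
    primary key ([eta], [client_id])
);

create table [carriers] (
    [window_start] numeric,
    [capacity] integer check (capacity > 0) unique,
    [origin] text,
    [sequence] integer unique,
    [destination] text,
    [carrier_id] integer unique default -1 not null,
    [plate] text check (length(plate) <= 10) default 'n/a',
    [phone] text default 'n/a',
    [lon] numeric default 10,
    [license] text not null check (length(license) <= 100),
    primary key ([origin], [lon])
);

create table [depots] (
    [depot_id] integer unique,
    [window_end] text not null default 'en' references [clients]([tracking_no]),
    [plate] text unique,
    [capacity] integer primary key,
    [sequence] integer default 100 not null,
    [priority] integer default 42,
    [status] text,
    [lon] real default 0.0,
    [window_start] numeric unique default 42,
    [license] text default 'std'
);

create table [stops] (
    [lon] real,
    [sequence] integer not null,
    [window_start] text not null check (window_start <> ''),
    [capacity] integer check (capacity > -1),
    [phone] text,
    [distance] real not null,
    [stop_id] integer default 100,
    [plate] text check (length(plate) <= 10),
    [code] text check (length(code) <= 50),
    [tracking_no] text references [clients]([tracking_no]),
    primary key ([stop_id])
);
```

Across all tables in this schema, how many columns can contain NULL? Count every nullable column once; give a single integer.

25

drivers: 2 nullable (plate, code — PK (fuel, lat) and explicit NOT NULL columns excluded).
clients: 4 nullable (destination, lat, sequence, origin — PK (eta, client_id) and explicit NOT NULL columns excluded).
carriers: 6 nullable (window_start, capacity, sequence, destination, plate, phone — PK (origin, lon) and explicit NOT NULL columns excluded).
depots: 7 nullable (depot_id, plate, priority, status, lon, window_start, license — PK (capacity) and explicit NOT NULL columns excluded).
stops: 6 nullable (lon, capacity, phone, plate, code, tracking_no — PK (stop_id) and explicit NOT NULL columns excluded).
Total: 2 + 4 + 6 + 7 + 6 = 25.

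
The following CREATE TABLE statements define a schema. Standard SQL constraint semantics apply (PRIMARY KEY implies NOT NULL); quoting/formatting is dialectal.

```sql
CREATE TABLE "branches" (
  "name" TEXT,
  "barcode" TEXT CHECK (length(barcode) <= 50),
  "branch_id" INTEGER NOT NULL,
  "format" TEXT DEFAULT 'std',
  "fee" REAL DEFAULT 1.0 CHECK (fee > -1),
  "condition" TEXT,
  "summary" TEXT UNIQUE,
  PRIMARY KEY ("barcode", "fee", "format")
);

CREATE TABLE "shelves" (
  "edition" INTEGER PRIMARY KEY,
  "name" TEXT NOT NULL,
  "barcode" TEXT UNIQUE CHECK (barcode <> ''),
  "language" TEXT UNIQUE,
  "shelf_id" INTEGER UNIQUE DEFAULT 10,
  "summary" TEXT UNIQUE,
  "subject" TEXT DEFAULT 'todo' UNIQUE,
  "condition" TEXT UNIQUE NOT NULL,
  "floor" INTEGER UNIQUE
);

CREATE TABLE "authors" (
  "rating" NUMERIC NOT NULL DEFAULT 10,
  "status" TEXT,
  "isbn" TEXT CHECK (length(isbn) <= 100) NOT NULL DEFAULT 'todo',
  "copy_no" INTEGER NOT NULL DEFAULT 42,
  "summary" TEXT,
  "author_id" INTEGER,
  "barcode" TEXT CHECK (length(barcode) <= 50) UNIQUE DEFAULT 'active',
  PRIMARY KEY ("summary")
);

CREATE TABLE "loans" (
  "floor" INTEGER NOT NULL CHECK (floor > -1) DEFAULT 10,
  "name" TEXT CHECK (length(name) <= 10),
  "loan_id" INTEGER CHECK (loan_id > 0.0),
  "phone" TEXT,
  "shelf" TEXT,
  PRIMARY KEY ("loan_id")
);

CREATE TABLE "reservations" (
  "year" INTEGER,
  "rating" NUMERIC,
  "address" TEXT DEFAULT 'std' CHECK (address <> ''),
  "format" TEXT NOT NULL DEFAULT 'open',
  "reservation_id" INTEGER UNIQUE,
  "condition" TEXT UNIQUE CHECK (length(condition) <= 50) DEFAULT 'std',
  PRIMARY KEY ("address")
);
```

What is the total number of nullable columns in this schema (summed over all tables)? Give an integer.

19

branches: 3 nullable (name, condition, summary — PK (barcode, fee, format) and explicit NOT NULL columns excluded).
shelves: 6 nullable (barcode, language, shelf_id, summary, subject, floor — PK (edition) and explicit NOT NULL columns excluded).
authors: 3 nullable (status, author_id, barcode — PK (summary) and explicit NOT NULL columns excluded).
loans: 3 nullable (name, phone, shelf — PK (loan_id) and explicit NOT NULL columns excluded).
reservations: 4 nullable (year, rating, reservation_id, condition — PK (address) and explicit NOT NULL columns excluded).
Total: 3 + 6 + 3 + 3 + 4 = 19.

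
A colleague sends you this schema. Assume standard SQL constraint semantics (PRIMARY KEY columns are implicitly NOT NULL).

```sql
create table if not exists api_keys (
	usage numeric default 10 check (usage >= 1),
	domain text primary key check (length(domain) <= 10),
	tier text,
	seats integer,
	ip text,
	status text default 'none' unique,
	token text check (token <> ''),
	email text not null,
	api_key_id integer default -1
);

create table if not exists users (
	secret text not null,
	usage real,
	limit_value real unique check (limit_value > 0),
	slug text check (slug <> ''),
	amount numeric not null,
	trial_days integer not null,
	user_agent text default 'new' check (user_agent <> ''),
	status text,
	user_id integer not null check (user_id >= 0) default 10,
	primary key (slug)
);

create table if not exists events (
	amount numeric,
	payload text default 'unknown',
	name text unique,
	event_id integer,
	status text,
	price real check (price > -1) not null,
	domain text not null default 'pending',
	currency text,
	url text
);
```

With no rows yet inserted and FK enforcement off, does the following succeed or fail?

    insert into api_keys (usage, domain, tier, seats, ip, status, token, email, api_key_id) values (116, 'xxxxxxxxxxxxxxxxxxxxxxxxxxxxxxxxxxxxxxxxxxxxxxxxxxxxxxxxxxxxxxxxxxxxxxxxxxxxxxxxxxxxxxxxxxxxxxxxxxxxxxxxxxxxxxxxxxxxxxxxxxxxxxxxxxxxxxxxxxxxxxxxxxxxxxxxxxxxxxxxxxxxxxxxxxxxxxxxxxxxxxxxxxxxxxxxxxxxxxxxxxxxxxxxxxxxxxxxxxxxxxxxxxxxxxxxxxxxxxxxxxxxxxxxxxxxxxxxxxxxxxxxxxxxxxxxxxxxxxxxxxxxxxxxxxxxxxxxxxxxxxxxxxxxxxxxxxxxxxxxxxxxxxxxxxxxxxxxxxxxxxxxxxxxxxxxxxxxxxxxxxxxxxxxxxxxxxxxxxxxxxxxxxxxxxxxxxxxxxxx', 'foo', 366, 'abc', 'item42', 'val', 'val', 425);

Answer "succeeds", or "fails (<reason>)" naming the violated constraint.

fails (CHECK on domain)

The value 'xxxxxxxxxxxxxxxxxxxxxxxxxxxxxxxxxxxxxxxxxxxxxxxxxxxxxxxxxxxxxxxxxxxxxxxxxxxxxxxxxxxxxxxxxxxxxxxxxxxxxxxxxxxxxxxxxxxxxxxxxxxxxxxxxxxxxxxxxxxxxxxxxxxxxxxxxxxxxxxxxxxxxxxxxxxxxxxxxxxxxxxxxxxxxxxxxxxxxxxxxxxxxxxxxxxxxxxxxxxxxxxxxxxxxxxxxxxxxxxxxxxxxxxxxxxxxxxxxxxxxxxxxxxxxxxxxxxxxxxxxxxxxxxxxxxxxxxxxxxxxxxxxxxxxxxxxxxxxxxxxxxxxxxxxxxxxxxxxxxxxxxxxxxxxxxxxxxxxxxxxxxxxxxxxxxxxxxxxxxxxxxxxxxxxxxxxxxxxxxx' for domain violates CHECK (length(domain) <= 10).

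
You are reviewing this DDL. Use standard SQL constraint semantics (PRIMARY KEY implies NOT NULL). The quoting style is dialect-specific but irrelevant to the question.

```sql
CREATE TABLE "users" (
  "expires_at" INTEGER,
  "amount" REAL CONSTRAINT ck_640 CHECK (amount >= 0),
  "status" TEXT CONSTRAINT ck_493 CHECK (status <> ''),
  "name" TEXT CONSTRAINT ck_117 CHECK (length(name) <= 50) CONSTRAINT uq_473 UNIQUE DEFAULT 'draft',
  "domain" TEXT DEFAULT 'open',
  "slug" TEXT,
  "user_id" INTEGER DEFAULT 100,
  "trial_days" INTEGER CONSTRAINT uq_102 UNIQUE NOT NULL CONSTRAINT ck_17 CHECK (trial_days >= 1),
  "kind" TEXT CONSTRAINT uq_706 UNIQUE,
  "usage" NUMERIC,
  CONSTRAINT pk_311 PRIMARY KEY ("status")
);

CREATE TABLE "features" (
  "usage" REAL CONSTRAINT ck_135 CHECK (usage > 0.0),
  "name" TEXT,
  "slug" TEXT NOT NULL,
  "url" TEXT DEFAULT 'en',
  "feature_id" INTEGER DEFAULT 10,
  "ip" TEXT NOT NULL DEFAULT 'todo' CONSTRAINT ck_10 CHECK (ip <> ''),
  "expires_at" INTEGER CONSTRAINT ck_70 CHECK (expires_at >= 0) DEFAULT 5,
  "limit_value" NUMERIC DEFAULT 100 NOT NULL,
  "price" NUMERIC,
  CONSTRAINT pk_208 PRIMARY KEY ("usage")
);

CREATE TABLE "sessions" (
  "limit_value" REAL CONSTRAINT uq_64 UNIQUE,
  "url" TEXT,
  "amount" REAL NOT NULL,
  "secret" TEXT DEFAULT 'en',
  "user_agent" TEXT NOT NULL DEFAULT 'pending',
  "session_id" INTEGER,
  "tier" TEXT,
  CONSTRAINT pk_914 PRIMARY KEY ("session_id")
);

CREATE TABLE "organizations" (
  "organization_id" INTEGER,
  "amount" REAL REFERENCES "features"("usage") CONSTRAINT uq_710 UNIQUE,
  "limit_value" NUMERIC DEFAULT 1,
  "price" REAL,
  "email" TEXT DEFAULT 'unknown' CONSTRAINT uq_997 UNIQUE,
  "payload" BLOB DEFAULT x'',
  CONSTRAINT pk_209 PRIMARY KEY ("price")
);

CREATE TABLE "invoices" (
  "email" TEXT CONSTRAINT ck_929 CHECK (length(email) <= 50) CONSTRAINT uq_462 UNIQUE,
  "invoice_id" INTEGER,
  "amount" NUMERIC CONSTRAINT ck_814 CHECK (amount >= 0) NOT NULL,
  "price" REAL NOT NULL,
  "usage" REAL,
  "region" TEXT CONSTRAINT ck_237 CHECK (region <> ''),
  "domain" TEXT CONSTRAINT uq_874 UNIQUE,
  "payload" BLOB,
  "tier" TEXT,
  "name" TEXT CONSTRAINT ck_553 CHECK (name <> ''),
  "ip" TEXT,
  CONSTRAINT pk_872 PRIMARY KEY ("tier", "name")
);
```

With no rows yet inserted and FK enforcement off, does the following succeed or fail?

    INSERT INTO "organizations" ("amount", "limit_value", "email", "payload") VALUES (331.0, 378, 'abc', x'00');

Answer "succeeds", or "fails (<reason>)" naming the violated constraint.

fails (NOT NULL on price)

price is omitted from the column list and has no DEFAULT, so it would receive NULL.
But price is part of the PRIMARY KEY (implied NOT NULL).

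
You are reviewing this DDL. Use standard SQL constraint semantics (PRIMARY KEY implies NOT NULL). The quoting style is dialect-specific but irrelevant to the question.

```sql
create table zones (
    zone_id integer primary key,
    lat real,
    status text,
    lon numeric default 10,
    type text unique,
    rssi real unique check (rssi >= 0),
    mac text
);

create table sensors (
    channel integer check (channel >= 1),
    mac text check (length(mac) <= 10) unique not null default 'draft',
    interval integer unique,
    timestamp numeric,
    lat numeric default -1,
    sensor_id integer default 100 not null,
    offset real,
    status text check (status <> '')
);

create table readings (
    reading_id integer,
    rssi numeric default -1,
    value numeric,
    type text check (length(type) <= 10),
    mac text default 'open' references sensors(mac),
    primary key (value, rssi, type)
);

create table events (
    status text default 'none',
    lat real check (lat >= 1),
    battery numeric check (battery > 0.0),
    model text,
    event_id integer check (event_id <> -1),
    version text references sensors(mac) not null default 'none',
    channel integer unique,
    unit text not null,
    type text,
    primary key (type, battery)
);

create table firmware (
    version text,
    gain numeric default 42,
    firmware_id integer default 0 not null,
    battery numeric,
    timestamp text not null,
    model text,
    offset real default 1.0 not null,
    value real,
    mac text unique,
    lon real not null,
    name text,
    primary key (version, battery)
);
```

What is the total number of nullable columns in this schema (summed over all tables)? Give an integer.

24

zones: 6 nullable (lat, status, lon, type, rssi, mac — PK (zone_id) and explicit NOT NULL columns excluded).
sensors: 6 nullable (channel, interval, timestamp, lat, offset, status — PK none and explicit NOT NULL columns excluded).
readings: 2 nullable (reading_id, mac — PK (value, rssi, type) and explicit NOT NULL columns excluded).
events: 5 nullable (status, lat, model, event_id, channel — PK (type, battery) and explicit NOT NULL columns excluded).
firmware: 5 nullable (gain, model, value, mac, name — PK (version, battery) and explicit NOT NULL columns excluded).
Total: 6 + 6 + 2 + 5 + 5 = 24.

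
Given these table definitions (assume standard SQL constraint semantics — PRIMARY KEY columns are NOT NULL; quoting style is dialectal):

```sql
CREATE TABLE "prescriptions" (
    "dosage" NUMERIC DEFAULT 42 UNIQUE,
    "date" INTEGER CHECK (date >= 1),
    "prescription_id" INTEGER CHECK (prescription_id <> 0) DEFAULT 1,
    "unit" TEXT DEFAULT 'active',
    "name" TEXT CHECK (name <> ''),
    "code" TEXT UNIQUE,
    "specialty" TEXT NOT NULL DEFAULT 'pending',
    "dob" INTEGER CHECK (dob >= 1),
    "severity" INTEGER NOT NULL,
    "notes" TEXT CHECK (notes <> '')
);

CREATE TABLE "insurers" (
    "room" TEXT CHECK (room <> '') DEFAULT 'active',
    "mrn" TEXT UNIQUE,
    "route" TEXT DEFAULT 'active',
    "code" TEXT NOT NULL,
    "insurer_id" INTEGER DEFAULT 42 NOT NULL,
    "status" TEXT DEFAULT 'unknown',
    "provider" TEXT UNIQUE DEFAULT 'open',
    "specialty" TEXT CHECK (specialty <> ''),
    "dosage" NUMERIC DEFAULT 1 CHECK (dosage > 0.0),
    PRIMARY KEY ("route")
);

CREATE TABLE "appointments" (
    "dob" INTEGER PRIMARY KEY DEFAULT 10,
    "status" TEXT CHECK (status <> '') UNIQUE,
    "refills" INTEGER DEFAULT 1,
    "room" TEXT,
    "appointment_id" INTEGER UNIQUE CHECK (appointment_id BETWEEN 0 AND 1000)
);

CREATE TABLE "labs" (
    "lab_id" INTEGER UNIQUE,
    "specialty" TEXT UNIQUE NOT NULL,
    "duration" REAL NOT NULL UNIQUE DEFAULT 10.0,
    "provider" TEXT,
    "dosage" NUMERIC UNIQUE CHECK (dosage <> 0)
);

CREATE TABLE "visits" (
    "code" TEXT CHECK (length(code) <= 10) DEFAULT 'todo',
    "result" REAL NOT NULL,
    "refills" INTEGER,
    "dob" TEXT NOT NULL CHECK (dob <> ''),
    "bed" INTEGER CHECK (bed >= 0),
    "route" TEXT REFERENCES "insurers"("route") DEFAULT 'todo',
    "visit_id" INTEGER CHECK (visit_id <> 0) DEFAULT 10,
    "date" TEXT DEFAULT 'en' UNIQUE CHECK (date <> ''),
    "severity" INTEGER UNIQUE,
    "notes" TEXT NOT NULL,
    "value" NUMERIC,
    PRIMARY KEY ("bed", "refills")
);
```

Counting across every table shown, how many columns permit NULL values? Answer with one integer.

27

prescriptions: 8 nullable (dosage, date, prescription_id, unit, name, code, dob, notes — PK none and explicit NOT NULL columns excluded).
insurers: 6 nullable (room, mrn, status, provider, specialty, dosage — PK (route) and explicit NOT NULL columns excluded).
appointments: 4 nullable (status, refills, room, appointment_id — PK (dob) and explicit NOT NULL columns excluded).
labs: 3 nullable (lab_id, provider, dosage — PK none and explicit NOT NULL columns excluded).
visits: 6 nullable (code, route, visit_id, date, severity, value — PK (bed, refills) and explicit NOT NULL columns excluded).
Total: 8 + 6 + 4 + 3 + 6 = 27.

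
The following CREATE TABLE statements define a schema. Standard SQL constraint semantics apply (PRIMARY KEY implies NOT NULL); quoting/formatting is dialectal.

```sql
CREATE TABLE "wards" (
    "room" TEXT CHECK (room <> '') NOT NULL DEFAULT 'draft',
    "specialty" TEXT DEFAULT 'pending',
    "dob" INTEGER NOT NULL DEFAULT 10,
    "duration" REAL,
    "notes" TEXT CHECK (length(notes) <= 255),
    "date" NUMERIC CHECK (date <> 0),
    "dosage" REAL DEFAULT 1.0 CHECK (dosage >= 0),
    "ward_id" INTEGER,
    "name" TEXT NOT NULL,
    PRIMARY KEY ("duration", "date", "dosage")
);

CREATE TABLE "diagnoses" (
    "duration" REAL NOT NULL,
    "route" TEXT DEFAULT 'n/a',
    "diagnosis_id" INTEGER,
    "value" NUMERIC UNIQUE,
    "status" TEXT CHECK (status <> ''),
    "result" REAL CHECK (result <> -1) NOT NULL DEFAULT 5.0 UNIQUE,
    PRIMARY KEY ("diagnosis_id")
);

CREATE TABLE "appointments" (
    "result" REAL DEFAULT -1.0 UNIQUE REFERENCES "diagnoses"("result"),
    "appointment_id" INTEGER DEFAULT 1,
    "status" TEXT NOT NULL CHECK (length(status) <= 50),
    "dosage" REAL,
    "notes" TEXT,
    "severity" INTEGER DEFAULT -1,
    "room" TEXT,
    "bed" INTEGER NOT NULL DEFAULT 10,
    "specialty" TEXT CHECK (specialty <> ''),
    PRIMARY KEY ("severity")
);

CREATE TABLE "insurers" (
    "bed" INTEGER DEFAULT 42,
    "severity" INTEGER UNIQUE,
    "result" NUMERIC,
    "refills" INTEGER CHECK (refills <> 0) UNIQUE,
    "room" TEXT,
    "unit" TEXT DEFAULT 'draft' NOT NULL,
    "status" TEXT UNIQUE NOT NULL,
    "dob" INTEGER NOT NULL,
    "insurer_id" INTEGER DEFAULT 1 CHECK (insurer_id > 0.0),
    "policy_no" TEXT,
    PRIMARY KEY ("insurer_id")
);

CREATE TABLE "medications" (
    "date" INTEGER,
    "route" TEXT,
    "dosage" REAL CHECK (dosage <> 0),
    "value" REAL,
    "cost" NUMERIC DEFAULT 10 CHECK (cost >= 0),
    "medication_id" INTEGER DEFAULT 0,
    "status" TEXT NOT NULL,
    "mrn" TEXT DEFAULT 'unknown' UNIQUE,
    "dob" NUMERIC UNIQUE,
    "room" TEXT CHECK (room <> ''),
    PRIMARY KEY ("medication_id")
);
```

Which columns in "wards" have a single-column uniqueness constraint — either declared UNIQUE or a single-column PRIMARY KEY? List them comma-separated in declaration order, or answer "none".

none

- room: no UNIQUE or single-column PK constraint.
- specialty: no UNIQUE or single-column PK constraint.
- dob: no UNIQUE or single-column PK constraint.
- duration: part of a composite PRIMARY KEY — only the tuple is unique, not this column on its own.
- notes: no UNIQUE or single-column PK constraint.
- date: part of a composite PRIMARY KEY — only the tuple is unique, not this column on its own.
- dosage: part of a composite PRIMARY KEY — only the tuple is unique, not this column on its own.
- ward_id: no UNIQUE or single-column PK constraint.
- name: no UNIQUE or single-column PK constraint.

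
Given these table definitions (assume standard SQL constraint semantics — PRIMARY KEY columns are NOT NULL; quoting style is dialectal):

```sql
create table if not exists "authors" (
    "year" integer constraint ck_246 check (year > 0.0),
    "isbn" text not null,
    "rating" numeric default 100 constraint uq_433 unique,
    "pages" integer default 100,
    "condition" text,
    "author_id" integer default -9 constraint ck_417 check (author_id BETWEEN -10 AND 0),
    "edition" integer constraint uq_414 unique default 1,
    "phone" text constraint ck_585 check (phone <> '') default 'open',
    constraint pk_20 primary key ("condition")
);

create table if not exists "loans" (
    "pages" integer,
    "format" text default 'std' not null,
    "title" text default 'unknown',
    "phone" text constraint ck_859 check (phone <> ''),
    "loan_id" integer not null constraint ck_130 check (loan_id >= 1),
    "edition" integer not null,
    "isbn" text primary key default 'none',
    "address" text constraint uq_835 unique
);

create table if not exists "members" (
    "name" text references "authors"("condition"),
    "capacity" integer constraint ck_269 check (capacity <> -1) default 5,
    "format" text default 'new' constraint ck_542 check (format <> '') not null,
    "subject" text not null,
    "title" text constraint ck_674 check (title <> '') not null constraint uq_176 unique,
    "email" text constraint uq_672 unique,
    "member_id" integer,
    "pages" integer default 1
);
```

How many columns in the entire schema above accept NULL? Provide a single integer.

15

authors: 6 nullable (year, rating, pages, author_id, edition, phone — PK (condition) and explicit NOT NULL columns excluded).
loans: 4 nullable (pages, title, phone, address — PK (isbn) and explicit NOT NULL columns excluded).
members: 5 nullable (name, capacity, email, member_id, pages — PK none and explicit NOT NULL columns excluded).
Total: 6 + 4 + 5 = 15.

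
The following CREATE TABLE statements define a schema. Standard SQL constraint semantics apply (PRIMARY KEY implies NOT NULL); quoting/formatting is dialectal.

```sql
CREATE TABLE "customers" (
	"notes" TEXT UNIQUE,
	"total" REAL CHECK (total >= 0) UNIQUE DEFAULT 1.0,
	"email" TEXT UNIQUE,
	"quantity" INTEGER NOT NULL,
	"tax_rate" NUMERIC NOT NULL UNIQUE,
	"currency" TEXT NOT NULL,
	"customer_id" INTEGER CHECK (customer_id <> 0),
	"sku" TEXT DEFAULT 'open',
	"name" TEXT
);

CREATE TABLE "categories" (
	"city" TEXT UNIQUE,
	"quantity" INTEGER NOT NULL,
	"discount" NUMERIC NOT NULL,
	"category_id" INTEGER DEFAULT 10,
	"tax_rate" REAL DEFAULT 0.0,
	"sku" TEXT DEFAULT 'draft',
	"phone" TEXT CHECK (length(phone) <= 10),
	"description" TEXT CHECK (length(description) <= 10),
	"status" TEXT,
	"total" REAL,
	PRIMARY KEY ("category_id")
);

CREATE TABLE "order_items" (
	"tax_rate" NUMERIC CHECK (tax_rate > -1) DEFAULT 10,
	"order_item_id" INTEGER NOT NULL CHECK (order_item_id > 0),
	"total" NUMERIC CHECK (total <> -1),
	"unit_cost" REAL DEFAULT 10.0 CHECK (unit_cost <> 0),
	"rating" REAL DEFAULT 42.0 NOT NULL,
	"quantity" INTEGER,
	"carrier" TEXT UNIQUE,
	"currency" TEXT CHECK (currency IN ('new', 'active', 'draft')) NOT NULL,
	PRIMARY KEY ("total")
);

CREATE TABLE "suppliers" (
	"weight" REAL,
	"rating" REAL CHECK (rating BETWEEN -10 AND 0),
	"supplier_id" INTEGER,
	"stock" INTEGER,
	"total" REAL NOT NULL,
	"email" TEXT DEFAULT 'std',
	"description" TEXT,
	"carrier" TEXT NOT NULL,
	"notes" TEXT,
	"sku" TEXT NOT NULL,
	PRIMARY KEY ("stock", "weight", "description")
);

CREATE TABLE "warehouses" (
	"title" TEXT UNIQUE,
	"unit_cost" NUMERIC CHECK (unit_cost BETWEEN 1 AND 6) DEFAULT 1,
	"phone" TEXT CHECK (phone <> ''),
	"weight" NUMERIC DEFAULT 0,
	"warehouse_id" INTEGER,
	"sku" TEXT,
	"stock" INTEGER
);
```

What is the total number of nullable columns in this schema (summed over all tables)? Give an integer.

customers: 6 nullable (notes, total, email, customer_id, sku, name — PK none and explicit NOT NULL columns excluded).
categories: 7 nullable (city, tax_rate, sku, phone, description, status, total — PK (category_id) and explicit NOT NULL columns excluded).
order_items: 4 nullable (tax_rate, unit_cost, quantity, carrier — PK (total) and explicit NOT NULL columns excluded).
suppliers: 4 nullable (rating, supplier_id, email, notes — PK (stock, weight, description) and explicit NOT NULL columns excluded).
warehouses: 7 nullable (title, unit_cost, phone, weight, warehouse_id, sku, stock — PK none and explicit NOT NULL columns excluded).
Total: 6 + 7 + 4 + 4 + 7 = 28.

28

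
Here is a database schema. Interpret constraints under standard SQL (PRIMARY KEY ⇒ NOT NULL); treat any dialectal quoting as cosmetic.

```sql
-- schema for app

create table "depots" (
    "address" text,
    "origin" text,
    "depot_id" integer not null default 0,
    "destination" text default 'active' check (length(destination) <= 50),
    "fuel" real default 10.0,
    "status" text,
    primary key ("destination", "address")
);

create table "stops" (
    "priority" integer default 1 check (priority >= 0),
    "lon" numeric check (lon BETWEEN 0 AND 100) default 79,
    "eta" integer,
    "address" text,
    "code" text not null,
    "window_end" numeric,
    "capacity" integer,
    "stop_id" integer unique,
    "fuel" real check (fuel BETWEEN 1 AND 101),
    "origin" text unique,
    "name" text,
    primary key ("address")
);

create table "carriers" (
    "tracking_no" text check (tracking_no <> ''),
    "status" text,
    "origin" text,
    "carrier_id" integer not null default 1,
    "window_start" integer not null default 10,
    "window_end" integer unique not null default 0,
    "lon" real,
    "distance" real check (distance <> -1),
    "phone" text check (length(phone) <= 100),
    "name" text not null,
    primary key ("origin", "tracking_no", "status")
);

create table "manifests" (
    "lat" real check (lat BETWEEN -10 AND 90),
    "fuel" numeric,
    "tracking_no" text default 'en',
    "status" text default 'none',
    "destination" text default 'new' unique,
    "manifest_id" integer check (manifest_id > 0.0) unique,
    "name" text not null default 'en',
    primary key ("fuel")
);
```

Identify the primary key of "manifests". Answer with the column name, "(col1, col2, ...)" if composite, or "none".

fuel is declared PRIMARY KEY as a table-level PRIMARY KEY clause.

fuel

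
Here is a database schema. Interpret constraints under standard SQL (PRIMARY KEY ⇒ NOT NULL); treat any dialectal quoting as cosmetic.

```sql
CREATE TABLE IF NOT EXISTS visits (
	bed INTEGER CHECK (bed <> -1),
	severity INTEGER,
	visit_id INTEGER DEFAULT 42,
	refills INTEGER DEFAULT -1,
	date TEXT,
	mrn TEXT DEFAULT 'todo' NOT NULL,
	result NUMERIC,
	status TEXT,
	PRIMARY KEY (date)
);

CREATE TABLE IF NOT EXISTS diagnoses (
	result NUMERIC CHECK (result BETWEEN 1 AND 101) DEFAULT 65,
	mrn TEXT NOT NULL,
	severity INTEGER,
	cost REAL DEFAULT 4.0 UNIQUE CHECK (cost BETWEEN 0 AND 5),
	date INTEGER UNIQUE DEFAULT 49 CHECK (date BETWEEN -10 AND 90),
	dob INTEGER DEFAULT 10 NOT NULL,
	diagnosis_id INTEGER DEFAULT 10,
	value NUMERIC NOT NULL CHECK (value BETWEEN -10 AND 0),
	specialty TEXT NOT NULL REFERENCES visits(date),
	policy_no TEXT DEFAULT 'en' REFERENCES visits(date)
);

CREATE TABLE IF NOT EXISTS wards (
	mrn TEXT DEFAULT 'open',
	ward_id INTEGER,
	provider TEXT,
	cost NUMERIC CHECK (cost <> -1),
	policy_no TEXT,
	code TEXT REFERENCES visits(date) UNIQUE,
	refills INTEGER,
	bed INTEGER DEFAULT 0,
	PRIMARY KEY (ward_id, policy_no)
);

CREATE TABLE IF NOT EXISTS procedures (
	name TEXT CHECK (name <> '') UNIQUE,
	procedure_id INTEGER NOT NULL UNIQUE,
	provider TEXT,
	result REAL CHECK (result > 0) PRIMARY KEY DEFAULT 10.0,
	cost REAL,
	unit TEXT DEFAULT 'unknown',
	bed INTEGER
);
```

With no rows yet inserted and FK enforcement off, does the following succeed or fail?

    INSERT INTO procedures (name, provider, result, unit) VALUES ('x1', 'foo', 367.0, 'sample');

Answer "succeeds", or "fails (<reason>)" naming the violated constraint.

procedure_id is omitted from the column list and has no DEFAULT, so it would receive NULL.
But procedure_id is declared NOT NULL.

fails (NOT NULL on procedure_id)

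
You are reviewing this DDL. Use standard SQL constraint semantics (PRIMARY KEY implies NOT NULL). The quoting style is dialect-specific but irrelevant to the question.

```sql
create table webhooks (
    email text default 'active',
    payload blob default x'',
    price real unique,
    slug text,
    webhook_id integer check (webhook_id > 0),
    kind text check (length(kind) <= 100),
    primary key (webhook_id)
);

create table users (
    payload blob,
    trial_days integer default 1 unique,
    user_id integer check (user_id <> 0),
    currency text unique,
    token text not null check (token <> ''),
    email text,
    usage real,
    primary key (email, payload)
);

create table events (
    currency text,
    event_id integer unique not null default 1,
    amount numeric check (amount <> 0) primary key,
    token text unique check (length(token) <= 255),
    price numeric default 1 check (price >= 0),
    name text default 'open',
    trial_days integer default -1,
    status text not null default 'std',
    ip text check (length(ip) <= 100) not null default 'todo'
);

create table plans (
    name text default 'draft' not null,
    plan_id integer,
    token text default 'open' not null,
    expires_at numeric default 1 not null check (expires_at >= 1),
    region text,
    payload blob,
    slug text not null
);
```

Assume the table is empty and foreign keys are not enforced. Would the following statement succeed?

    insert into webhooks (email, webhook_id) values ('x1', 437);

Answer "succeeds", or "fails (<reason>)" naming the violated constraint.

succeeds

NOT NULL columns: webhook_id is supplied.
CHECK constraints: 437 satisfies (webhook_id > 0).
No constraint is violated.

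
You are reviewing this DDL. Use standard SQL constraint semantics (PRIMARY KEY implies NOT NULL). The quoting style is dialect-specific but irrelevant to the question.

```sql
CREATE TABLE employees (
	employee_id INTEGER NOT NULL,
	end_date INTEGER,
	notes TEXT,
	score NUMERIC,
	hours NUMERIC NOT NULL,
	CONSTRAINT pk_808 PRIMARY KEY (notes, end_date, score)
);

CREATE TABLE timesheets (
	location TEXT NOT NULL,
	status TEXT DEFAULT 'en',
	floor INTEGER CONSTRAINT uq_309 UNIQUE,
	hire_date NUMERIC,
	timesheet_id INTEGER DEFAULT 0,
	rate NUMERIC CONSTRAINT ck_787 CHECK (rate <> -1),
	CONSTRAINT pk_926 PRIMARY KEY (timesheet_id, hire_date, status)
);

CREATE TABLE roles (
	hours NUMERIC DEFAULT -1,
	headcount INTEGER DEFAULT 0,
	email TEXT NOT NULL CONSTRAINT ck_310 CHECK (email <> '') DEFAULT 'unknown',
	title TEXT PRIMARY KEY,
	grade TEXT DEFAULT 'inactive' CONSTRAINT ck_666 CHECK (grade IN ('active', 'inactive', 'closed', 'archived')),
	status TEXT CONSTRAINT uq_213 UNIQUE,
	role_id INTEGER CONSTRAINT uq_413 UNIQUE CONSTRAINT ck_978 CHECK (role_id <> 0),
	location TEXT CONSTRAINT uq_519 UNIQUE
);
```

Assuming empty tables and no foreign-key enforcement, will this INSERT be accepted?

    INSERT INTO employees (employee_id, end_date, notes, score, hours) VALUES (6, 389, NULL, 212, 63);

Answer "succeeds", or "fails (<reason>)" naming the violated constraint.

notes is explicitly set to NULL, but notes is part of the PRIMARY KEY (implied NOT NULL).

fails (NOT NULL on notes)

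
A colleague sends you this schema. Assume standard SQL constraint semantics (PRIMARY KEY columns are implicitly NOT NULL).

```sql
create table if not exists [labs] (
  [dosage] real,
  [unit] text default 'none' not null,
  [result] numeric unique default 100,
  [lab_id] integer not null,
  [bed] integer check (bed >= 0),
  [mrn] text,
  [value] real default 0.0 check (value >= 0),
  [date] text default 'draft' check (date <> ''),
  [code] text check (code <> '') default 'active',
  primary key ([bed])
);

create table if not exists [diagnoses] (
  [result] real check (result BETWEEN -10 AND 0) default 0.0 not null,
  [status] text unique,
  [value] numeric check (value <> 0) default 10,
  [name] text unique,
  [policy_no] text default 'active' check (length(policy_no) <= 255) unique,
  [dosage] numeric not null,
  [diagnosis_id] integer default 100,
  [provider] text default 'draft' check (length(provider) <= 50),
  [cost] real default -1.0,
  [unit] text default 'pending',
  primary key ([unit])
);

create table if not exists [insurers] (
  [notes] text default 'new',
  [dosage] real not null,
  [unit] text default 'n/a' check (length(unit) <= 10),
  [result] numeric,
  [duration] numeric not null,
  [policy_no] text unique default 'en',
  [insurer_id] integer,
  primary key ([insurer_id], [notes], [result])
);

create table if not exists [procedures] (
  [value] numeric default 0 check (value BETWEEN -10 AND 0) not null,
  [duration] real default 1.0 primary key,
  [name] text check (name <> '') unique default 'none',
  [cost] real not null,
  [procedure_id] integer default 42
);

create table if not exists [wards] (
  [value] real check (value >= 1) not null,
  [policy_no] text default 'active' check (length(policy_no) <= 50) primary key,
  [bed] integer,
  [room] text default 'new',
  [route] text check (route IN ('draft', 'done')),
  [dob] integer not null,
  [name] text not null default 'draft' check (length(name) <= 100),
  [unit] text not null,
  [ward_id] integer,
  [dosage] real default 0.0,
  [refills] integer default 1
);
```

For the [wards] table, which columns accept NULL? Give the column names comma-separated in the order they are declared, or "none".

- value: declared NOT NULL → not nullable.
- policy_no: part of the PRIMARY KEY, which implies NOT NULL → not nullable.
- bed: no NOT NULL constraint applies → nullable.
- room: DEFAULT only fills an omitted column; an explicit NULL is still allowed → nullable.
- route: CHECK does not forbid NULL (a CHECK constraint passes when its expression is NULL) → nullable.
- dob: declared NOT NULL → not nullable.
- name: declared NOT NULL → not nullable.
- unit: declared NOT NULL → not nullable.
- ward_id: no NOT NULL constraint applies → nullable.
- dosage: DEFAULT only fills an omitted column; an explicit NULL is still allowed → nullable.
- refills: DEFAULT only fills an omitted column; an explicit NULL is still allowed → nullable.

bed, room, route, ward_id, dosage, refills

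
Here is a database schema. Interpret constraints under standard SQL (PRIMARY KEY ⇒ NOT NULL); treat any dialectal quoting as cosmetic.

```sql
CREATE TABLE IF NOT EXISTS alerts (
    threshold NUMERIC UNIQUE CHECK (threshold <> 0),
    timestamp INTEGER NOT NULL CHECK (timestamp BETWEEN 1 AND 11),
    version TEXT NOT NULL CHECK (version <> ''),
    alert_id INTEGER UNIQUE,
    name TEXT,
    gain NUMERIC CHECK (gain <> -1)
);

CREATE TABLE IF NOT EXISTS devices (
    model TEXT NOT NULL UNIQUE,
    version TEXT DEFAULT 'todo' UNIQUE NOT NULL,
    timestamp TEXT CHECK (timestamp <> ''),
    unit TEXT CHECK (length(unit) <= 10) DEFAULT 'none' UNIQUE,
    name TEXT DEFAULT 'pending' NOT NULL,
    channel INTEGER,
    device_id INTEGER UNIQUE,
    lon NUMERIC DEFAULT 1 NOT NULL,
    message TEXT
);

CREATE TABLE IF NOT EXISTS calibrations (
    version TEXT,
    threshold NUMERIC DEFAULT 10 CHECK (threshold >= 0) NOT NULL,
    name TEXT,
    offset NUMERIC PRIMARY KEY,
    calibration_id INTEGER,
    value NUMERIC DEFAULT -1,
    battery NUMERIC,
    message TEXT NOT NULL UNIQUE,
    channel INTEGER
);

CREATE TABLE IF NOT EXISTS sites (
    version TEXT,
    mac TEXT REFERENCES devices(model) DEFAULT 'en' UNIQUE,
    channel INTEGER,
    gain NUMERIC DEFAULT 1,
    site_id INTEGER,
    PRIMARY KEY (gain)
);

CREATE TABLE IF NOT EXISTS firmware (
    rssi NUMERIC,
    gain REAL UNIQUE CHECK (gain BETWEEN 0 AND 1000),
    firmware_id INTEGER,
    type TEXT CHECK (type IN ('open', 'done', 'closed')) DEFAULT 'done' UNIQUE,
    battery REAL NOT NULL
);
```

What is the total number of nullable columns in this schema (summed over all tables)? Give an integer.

23

alerts: 4 nullable (threshold, alert_id, name, gain — PK none and explicit NOT NULL columns excluded).
devices: 5 nullable (timestamp, unit, channel, device_id, message — PK none and explicit NOT NULL columns excluded).
calibrations: 6 nullable (version, name, calibration_id, value, battery, channel — PK (offset) and explicit NOT NULL columns excluded).
sites: 4 nullable (version, mac, channel, site_id — PK (gain) and explicit NOT NULL columns excluded).
firmware: 4 nullable (rssi, gain, firmware_id, type — PK none and explicit NOT NULL columns excluded).
Total: 4 + 5 + 6 + 4 + 4 = 23.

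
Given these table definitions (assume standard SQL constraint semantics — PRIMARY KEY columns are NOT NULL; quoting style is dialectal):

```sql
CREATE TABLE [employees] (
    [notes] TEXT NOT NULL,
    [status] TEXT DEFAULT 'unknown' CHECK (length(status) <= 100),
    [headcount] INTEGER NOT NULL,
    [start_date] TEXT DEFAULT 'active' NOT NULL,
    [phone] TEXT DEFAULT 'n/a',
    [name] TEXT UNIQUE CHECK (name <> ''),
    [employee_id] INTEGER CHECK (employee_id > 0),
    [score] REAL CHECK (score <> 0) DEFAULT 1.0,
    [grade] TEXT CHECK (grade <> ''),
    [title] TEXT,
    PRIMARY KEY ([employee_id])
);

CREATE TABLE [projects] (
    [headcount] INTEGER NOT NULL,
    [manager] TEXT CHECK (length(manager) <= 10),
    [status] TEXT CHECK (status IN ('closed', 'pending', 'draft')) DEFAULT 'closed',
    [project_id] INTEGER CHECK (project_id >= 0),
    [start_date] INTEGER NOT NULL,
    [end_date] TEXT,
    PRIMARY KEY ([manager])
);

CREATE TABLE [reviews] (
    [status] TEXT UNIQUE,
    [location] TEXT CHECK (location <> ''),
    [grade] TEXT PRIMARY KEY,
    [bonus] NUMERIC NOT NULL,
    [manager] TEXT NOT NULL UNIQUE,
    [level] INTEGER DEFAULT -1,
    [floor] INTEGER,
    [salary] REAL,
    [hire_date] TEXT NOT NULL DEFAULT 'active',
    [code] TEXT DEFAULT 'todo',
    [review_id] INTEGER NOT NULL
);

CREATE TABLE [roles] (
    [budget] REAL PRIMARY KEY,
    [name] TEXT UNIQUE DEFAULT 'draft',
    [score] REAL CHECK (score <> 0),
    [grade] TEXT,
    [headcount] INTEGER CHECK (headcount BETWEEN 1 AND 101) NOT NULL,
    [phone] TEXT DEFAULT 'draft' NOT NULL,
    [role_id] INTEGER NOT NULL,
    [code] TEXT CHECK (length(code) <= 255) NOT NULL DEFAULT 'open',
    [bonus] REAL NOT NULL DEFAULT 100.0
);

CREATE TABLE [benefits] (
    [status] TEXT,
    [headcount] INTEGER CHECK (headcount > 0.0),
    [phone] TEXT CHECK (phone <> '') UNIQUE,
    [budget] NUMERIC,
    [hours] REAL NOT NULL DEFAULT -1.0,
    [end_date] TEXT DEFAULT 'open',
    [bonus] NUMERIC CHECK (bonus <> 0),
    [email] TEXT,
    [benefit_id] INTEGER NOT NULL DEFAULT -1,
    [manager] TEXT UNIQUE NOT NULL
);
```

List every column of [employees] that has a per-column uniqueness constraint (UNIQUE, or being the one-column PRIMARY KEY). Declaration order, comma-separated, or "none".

name, employee_id

- notes: no UNIQUE or single-column PK constraint.
- status: no UNIQUE or single-column PK constraint.
- headcount: no UNIQUE or single-column PK constraint.
- start_date: no UNIQUE or single-column PK constraint.
- phone: no UNIQUE or single-column PK constraint.
- name: declared UNIQUE → unique.
- employee_id: single-column PRIMARY KEY → unique.
- score: no UNIQUE or single-column PK constraint.
- grade: no UNIQUE or single-column PK constraint.
- title: no UNIQUE or single-column PK constraint.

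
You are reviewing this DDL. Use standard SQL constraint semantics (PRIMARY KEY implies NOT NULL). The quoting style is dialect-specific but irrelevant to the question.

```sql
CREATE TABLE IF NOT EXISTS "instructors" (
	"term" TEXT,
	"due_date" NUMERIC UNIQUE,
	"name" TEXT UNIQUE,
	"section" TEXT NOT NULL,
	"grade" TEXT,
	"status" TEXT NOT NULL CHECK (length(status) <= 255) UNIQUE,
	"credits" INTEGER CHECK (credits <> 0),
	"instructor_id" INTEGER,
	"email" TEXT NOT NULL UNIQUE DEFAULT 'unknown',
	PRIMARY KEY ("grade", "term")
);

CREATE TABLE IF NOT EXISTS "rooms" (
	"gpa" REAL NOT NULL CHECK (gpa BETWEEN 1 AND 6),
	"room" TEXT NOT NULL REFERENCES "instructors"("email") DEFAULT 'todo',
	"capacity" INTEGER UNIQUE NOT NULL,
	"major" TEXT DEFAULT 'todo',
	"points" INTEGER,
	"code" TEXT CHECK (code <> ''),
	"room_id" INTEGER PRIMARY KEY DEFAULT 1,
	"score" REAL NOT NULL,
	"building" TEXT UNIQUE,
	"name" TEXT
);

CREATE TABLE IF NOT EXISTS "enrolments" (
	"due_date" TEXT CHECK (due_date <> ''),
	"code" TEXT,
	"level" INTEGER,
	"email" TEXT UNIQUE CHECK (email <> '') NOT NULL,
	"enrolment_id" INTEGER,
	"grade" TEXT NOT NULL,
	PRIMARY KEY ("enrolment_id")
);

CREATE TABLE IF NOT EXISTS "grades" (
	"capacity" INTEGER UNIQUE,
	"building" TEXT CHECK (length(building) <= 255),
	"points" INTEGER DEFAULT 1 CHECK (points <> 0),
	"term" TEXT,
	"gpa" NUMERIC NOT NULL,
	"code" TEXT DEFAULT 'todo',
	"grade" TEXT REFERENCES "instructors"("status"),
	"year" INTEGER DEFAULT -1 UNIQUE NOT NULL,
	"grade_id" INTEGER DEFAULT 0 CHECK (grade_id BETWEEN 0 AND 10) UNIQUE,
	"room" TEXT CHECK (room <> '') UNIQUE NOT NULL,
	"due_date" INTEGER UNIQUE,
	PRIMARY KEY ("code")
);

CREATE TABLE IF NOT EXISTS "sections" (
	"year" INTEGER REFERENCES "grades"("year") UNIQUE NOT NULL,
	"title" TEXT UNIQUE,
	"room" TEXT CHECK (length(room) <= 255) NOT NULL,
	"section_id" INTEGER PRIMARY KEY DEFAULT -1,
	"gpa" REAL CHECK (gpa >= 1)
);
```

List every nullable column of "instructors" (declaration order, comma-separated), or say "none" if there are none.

due_date, name, credits, instructor_id

- term: part of the PRIMARY KEY, which implies NOT NULL → not nullable.
- due_date: UNIQUE does not imply NOT NULL → nullable.
- name: UNIQUE does not imply NOT NULL → nullable.
- section: declared NOT NULL → not nullable.
- grade: part of the PRIMARY KEY, which implies NOT NULL → not nullable.
- status: declared NOT NULL → not nullable.
- credits: CHECK does not forbid NULL (a CHECK constraint passes when its expression is NULL) → nullable.
- instructor_id: no NOT NULL constraint applies → nullable.
- email: declared NOT NULL → not nullable.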